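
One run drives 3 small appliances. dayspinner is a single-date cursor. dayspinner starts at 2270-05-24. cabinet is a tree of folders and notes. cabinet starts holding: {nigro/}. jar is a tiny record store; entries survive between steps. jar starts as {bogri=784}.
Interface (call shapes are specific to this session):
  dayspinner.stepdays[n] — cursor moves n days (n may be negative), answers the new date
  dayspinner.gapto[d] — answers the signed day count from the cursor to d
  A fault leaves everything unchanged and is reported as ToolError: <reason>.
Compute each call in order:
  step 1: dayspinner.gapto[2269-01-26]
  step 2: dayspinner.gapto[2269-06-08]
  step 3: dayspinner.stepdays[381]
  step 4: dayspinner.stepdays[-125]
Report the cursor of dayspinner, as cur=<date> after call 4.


Using gapto using d=2269-01-26: -483.
I invoke gapto using d=2269-06-08, and see -350.
Next I call stepdays using n=381, and get 2271-06-09.
Using stepdays using n=-125, — result: 2271-02-04.

Answer: cur=2271-02-04


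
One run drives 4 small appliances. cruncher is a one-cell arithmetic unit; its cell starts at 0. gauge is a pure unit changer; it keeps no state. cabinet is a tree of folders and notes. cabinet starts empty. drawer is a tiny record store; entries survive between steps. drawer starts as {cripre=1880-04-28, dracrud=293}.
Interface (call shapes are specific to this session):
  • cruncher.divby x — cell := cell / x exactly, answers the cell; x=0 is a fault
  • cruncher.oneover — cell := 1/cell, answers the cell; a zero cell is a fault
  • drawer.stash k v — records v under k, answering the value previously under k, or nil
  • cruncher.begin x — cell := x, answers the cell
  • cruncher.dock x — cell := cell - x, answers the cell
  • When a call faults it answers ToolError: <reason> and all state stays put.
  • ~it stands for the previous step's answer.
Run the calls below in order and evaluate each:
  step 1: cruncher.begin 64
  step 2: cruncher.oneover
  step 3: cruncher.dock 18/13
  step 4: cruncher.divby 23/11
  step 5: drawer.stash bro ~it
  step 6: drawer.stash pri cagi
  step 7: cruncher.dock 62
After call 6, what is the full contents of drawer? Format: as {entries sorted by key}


! 1. begin(64) == 64
! 2. oneover() == 1/64
! 3. dock(18/13) == -1139/832
! 4. divby(23/11) == -12529/19136
! 5. stash(bro, ~it) == nil
! 6. stash(pri, cagi) == nil
! 7. dock(62) == -1198961/19136

Answer: {bro=-12529/19136, cripre=1880-04-28, dracrud=293, pri=cagi}


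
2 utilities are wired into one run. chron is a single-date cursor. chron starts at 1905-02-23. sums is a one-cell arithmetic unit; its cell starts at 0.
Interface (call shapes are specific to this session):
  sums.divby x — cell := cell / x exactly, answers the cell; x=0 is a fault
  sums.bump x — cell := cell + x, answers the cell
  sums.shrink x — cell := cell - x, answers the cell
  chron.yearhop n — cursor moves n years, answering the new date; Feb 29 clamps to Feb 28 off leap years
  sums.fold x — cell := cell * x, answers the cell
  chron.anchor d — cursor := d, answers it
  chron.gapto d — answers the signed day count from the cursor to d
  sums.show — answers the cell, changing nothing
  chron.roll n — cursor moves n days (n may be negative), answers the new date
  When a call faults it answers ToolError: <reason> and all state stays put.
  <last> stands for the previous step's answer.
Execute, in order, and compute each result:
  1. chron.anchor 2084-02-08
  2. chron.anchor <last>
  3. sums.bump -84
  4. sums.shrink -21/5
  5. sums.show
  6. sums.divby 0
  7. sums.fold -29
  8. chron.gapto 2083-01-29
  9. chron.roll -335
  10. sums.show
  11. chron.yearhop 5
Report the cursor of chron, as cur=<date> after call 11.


$ chron.anchor 2084-02-08
= 2084-02-08
$ chron.anchor <last>
= 2084-02-08
$ sums.bump -84
= -84
$ sums.shrink -21/5
= -399/5
$ sums.show
= -399/5
$ sums.divby 0
= ToolError: division by zero
$ sums.fold -29
= 11571/5
$ chron.gapto 2083-01-29
= -375
$ chron.roll -335
= 2083-03-10
$ sums.show
= 11571/5
$ chron.yearhop 5
= 2088-03-10

Answer: cur=2088-03-10


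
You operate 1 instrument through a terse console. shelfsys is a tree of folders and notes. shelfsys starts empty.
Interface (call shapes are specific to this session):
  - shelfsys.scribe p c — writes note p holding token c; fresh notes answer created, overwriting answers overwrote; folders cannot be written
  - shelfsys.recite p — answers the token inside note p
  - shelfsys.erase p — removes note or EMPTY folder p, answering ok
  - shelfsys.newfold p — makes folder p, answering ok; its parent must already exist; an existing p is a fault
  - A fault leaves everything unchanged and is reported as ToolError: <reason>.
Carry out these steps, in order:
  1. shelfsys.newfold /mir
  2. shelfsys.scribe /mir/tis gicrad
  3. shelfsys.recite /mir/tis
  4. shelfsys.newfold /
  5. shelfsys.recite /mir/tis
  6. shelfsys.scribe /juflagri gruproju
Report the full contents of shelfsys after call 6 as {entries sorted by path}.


>>> shelfsys.newfold p='/mir'
[out] ok
>>> shelfsys.scribe p='/mir/tis' c='gicrad'
[out] created
>>> shelfsys.recite p='/mir/tis'
[out] gicrad
>>> shelfsys.newfold p='/'
[out] ToolError: exists
>>> shelfsys.recite p='/mir/tis'
[out] gicrad
>>> shelfsys.scribe p='/juflagri' c='gruproju'
[out] created

Answer: {juflagri=gruproju, mir/, mir/tis=gicrad}


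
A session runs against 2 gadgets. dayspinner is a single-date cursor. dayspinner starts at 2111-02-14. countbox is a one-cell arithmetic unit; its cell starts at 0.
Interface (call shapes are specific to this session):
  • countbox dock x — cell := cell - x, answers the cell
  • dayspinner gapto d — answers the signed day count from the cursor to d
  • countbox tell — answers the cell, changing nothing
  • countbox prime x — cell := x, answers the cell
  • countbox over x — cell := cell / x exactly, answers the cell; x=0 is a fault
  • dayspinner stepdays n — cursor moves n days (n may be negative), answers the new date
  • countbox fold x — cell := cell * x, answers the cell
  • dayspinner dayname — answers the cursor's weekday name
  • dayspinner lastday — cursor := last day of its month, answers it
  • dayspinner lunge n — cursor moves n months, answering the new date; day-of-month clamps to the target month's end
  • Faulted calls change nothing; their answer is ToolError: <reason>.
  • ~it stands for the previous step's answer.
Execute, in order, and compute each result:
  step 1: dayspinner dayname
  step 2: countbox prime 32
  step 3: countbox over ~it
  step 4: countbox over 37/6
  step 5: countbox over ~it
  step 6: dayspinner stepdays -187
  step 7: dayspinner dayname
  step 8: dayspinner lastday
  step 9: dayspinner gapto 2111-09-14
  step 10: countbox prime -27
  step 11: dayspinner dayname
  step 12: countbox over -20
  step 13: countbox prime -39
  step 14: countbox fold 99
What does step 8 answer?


[in] dayspinner dayname
= Saturday
[in] countbox prime x: 32
= 32
[in] countbox over x: ~it
= 1
[in] countbox over x: 37/6
= 6/37
[in] countbox over x: ~it
= 1
[in] dayspinner stepdays n: -187
= 2110-08-11
[in] dayspinner dayname
= Monday
[in] dayspinner lastday
= 2110-08-31
[in] dayspinner gapto d: 2111-09-14
= 379
[in] countbox prime x: -27
= -27
[in] dayspinner dayname
= Sunday
[in] countbox over x: -20
= 27/20
[in] countbox prime x: -39
= -39
[in] countbox fold x: 99
= -3861

Answer: 2110-08-31


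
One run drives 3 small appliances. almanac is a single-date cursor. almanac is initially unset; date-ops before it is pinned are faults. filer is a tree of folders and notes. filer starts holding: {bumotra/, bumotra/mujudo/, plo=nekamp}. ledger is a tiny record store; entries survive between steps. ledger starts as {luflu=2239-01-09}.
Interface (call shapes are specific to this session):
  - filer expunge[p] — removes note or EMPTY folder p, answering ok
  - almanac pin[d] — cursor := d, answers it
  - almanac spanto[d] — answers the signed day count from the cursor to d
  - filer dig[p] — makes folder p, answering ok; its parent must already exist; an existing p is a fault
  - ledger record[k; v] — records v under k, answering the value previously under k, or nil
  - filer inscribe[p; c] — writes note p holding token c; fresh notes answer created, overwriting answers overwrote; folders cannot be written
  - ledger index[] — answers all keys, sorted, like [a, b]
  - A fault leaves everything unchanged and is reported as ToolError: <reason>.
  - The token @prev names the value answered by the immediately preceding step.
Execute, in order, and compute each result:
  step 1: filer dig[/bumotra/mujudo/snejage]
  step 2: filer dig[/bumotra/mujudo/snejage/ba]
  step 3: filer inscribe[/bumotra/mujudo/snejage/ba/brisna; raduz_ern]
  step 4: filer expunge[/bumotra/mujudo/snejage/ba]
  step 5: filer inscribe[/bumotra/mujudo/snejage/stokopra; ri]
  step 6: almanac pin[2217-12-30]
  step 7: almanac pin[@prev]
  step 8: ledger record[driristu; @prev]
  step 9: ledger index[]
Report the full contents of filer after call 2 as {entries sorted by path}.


Then filer dig with p→/bumotra/mujudo/snejage, which returns ok.
Calling filer dig with p→/bumotra/mujudo/snejage/ba: ok.
I use filer inscribe with p→/bumotra/mujudo/snejage/ba/brisna, c→raduz_ern, giving created.
Next I call filer expunge with p→/bumotra/mujudo/snejage/ba, giving ToolError: not empty.
Invoking filer inscribe with p→/bumotra/mujudo/snejage/stokopra, c→ri, and get created.
Then almanac pin with d→2217-12-30, → 2217-12-30.
Next I call almanac pin with d→@prev, and see 2217-12-30.
I call ledger record with k→driristu, v→@prev, giving nil.
I try ledger index(), → [driristu, luflu].

Answer: {bumotra/, bumotra/mujudo/, bumotra/mujudo/snejage/, bumotra/mujudo/snejage/ba/, plo=nekamp}


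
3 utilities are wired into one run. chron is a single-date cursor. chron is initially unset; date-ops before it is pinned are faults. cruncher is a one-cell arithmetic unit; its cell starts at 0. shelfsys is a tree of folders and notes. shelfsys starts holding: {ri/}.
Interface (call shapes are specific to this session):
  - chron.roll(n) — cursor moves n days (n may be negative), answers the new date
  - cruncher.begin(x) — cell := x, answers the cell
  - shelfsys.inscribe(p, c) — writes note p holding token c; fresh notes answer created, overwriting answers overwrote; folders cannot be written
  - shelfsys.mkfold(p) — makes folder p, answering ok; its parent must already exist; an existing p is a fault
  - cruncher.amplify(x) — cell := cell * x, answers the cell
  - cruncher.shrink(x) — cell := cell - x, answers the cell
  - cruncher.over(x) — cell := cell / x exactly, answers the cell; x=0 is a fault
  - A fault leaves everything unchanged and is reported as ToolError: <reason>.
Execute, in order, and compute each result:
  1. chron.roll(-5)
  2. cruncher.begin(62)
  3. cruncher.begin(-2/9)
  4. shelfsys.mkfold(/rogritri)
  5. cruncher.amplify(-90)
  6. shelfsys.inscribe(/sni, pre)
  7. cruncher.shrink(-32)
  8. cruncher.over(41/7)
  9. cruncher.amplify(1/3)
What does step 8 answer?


-- roll(-5) -> ToolError: no date set
-- begin(62) -> 62
-- begin(-2/9) -> -2/9
-- mkfold(/rogritri) -> ok
-- amplify(-90) -> 20
-- inscribe(/sni, pre) -> created
-- shrink(-32) -> 52
-- over(41/7) -> 364/41
-- amplify(1/3) -> 364/123

Answer: 364/41


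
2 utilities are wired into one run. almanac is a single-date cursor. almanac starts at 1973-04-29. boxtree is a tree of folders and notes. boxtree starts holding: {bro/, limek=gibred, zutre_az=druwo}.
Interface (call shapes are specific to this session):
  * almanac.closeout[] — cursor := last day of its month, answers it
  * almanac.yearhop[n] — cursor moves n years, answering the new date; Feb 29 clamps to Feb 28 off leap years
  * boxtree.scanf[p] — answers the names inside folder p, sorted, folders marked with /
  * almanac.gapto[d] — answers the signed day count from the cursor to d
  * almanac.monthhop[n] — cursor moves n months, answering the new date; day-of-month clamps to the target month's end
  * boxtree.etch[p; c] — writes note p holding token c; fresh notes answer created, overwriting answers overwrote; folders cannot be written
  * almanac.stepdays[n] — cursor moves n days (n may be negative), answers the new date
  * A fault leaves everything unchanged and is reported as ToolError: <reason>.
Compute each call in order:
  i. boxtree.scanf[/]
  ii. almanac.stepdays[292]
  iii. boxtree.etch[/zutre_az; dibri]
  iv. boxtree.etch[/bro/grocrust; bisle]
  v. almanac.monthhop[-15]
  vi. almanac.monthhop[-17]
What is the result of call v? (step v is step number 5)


Answer: 1972-11-15

Derivation:
I invoke scanf on /, and get [bro/, limek, zutre_az].
Next I call stepdays on 292, yielding 1974-02-15.
Next I call etch on /zutre_az, dibri, → overwrote.
Invoking etch on /bro/grocrust, bisle, and observe created.
Calling monthhop on -15: 1972-11-15.
Calling monthhop on -17, yielding 1971-06-15.


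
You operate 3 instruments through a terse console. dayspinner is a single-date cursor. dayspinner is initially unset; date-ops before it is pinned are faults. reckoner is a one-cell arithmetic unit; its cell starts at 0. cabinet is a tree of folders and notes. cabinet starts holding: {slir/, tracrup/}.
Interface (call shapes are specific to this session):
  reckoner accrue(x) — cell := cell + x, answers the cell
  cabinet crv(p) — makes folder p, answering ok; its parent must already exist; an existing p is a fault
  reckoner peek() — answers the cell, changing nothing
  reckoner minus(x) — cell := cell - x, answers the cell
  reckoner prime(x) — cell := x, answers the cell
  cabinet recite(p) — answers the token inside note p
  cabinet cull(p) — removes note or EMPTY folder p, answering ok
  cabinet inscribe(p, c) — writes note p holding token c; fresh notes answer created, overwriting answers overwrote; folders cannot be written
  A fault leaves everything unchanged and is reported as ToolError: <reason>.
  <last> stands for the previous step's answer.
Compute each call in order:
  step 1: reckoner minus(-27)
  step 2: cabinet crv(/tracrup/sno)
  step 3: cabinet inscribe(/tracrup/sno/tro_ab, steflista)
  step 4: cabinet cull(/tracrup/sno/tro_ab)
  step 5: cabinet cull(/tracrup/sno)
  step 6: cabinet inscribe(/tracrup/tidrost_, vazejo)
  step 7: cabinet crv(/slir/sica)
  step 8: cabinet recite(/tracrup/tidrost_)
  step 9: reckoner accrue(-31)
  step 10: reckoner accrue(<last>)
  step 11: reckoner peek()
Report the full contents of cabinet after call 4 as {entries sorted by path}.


% reckoner minus(x='-27') == 27
% cabinet crv(p='/tracrup/sno') == ok
% cabinet inscribe(p='/tracrup/sno/tro_ab', c='steflista') == created
% cabinet cull(p='/tracrup/sno/tro_ab') == ok
% cabinet cull(p='/tracrup/sno') == ok
% cabinet inscribe(p='/tracrup/tidrost_', c='vazejo') == created
% cabinet crv(p='/slir/sica') == ok
% cabinet recite(p='/tracrup/tidrost_') == vazejo
% reckoner accrue(x='-31') == -4
% reckoner accrue(x='<last>') == -8
% reckoner peek() == -8

Answer: {slir/, tracrup/, tracrup/sno/}


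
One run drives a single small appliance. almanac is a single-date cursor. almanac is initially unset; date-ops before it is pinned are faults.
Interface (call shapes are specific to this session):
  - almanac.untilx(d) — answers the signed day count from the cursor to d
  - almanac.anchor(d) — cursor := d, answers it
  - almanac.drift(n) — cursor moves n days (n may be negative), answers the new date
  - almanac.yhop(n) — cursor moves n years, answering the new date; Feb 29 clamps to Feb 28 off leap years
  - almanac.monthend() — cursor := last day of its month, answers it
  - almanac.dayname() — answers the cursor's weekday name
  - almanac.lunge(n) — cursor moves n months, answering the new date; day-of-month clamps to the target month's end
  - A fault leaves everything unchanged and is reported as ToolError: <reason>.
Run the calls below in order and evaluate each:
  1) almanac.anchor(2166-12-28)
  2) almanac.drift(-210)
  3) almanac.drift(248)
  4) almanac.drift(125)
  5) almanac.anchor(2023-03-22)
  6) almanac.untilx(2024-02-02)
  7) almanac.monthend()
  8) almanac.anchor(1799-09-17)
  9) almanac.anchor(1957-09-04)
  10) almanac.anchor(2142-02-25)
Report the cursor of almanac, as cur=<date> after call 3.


Answer: cur=2167-02-04

Derivation:
>>> almanac.anchor d→2166-12-28
[out] 2166-12-28
>>> almanac.drift n→-210
[out] 2166-06-01
>>> almanac.drift n→248
[out] 2167-02-04
>>> almanac.drift n→125
[out] 2167-06-09
>>> almanac.anchor d→2023-03-22
[out] 2023-03-22
>>> almanac.untilx d→2024-02-02
[out] 317
>>> almanac.monthend
[out] 2023-03-31
>>> almanac.anchor d→1799-09-17
[out] 1799-09-17
>>> almanac.anchor d→1957-09-04
[out] 1957-09-04
>>> almanac.anchor d→2142-02-25
[out] 2142-02-25


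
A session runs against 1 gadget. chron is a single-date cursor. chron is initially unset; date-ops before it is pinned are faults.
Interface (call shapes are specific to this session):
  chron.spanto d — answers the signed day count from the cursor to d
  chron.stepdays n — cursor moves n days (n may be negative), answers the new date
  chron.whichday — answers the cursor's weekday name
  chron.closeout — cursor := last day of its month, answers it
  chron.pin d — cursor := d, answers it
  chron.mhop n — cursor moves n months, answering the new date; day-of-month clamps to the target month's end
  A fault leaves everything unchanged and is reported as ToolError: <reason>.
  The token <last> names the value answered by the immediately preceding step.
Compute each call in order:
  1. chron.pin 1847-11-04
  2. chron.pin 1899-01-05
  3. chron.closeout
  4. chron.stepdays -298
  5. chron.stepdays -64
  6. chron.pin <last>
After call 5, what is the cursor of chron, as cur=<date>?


Answer: cur=1898-02-03

Derivation:
$ chron.pin d: 1847-11-04
:: 1847-11-04
$ chron.pin d: 1899-01-05
:: 1899-01-05
$ chron.closeout
:: 1899-01-31
$ chron.stepdays n: -298
:: 1898-04-08
$ chron.stepdays n: -64
:: 1898-02-03
$ chron.pin d: <last>
:: 1898-02-03


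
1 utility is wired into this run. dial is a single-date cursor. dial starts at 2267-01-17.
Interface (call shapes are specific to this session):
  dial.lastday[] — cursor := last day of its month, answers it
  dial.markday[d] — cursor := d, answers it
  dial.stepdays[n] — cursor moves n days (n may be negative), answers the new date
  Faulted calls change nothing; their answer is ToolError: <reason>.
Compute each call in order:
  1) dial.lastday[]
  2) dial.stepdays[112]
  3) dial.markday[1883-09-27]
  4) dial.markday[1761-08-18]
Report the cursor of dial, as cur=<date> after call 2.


! dial.lastday() => 2267-01-31
! dial.stepdays(n: 112) => 2267-05-23
! dial.markday(d: 1883-09-27) => 1883-09-27
! dial.markday(d: 1761-08-18) => 1761-08-18

Answer: cur=2267-05-23


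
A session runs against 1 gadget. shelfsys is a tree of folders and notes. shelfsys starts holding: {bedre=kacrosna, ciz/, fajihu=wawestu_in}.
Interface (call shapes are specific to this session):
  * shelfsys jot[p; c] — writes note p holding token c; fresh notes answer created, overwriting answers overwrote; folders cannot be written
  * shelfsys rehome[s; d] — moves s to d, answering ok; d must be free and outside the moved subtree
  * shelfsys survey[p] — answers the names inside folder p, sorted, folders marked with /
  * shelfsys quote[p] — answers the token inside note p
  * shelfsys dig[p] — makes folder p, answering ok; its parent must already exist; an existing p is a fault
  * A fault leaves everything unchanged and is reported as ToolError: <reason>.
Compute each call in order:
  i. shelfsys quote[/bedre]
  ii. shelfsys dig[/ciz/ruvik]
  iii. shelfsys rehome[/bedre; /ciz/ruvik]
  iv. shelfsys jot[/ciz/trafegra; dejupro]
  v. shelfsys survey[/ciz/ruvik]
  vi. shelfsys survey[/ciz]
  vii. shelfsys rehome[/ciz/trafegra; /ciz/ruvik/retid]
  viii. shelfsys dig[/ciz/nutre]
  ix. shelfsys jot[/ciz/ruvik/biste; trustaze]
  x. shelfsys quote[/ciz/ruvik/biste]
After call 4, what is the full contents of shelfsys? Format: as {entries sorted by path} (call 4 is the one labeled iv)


Answer: {bedre=kacrosna, ciz/, ciz/ruvik/, ciz/trafegra=dejupro, fajihu=wawestu_in}

Derivation:
$ shelfsys quote /bedre
[out] kacrosna
$ shelfsys dig /ciz/ruvik
[out] ok
$ shelfsys rehome /bedre /ciz/ruvik
[out] ToolError: exists
$ shelfsys jot /ciz/trafegra dejupro
[out] created
$ shelfsys survey /ciz/ruvik
[out] []
$ shelfsys survey /ciz
[out] [ruvik/, trafegra]
$ shelfsys rehome /ciz/trafegra /ciz/ruvik/retid
[out] ok
$ shelfsys dig /ciz/nutre
[out] ok
$ shelfsys jot /ciz/ruvik/biste trustaze
[out] created
$ shelfsys quote /ciz/ruvik/biste
[out] trustaze


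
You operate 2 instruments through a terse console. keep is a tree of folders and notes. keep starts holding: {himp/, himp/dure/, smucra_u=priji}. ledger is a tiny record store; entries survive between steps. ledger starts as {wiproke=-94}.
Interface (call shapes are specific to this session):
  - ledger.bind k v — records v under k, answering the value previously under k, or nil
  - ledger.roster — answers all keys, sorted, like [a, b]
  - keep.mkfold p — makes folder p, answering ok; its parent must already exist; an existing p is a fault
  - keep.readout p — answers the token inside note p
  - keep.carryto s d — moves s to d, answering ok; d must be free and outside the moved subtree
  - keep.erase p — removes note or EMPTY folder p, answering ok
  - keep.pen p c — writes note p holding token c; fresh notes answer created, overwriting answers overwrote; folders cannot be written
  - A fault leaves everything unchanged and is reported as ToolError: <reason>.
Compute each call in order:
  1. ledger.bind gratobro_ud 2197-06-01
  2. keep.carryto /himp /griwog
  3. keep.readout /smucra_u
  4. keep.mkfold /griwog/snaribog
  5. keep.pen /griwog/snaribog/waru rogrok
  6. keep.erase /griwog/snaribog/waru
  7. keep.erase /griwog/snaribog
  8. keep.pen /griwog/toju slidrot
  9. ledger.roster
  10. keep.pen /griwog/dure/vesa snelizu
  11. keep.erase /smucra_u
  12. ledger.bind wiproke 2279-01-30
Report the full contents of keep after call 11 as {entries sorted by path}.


Answer: {griwog/, griwog/dure/, griwog/dure/vesa=snelizu, griwog/toju=slidrot}

Derivation:
>> ledger.bind(k=gratobro_ud, v=2197-06-01)
<< nil
>> keep.carryto(s=/himp, d=/griwog)
<< ok
>> keep.readout(p=/smucra_u)
<< priji
>> keep.mkfold(p=/griwog/snaribog)
<< ok
>> keep.pen(p=/griwog/snaribog/waru, c=rogrok)
<< created
>> keep.erase(p=/griwog/snaribog/waru)
<< ok
>> keep.erase(p=/griwog/snaribog)
<< ok
>> keep.pen(p=/griwog/toju, c=slidrot)
<< created
>> ledger.roster()
<< [gratobro_ud, wiproke]
>> keep.pen(p=/griwog/dure/vesa, c=snelizu)
<< created
>> keep.erase(p=/smucra_u)
<< ok
>> ledger.bind(k=wiproke, v=2279-01-30)
<< -94


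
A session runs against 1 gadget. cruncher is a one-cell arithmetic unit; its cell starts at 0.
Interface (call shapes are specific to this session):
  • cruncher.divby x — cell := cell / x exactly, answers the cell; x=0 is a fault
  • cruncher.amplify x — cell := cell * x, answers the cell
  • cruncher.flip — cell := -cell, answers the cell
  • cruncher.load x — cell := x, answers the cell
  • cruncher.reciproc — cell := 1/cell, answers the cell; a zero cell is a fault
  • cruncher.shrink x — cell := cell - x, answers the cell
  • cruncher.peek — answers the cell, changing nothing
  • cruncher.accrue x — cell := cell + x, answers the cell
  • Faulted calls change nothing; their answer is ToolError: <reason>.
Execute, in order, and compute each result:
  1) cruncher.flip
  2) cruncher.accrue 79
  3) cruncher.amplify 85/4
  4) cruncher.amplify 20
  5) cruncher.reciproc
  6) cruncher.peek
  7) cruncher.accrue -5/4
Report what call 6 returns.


Answer: 1/33575

Derivation:
Then flip, — result: 0.
Using accrue using x=79, and get 79.
I invoke amplify using x=85/4, and get 6715/4.
I use amplify using x=20, — result: 33575.
Then reciproc, and get 1/33575.
I run peek: 1/33575.
I try accrue using x=-5/4, giving -167871/134300.


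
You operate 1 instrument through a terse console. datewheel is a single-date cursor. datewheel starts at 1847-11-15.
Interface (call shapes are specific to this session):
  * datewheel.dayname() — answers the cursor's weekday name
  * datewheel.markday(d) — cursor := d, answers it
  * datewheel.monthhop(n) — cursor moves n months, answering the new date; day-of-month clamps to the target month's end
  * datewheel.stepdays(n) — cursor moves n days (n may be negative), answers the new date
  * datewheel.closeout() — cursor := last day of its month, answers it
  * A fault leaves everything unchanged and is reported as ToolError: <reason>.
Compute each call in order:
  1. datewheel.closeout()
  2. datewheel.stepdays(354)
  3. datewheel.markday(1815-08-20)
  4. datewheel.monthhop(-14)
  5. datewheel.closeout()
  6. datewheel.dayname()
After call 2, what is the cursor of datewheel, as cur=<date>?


Answer: cur=1848-11-18

Derivation:
CALL closeout[]
RET  1847-11-30
CALL stepdays[n→354]
RET  1848-11-18
CALL markday[d→1815-08-20]
RET  1815-08-20
CALL monthhop[n→-14]
RET  1814-06-20
CALL closeout[]
RET  1814-06-30
CALL dayname[]
RET  Thursday


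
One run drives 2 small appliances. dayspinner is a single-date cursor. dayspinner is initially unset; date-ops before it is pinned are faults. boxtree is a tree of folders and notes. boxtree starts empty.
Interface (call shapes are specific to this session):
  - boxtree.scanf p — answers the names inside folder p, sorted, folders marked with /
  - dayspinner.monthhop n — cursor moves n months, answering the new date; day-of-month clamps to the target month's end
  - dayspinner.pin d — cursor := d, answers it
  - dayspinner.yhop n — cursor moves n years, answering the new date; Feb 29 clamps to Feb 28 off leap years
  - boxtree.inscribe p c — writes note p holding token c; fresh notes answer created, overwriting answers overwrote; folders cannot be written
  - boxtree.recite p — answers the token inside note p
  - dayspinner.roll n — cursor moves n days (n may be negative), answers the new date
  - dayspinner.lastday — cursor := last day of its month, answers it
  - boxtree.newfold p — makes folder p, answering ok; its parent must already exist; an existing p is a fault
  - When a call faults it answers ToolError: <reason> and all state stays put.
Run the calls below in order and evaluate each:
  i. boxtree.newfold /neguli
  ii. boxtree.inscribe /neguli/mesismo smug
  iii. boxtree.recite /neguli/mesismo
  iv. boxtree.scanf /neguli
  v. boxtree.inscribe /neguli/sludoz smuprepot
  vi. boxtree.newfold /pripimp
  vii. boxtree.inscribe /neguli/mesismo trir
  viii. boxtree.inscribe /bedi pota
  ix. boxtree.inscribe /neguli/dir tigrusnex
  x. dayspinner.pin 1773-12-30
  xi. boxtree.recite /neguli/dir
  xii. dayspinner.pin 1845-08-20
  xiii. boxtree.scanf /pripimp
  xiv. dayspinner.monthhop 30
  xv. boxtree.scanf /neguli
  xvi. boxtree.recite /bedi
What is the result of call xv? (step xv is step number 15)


Then boxtree.newfold passing p=/neguli, and see ok.
I invoke boxtree.inscribe passing p=/neguli/mesismo, c=smug, → created.
Next I call boxtree.recite passing p=/neguli/mesismo, → smug.
Now I run boxtree.scanf passing p=/neguli, — result: [mesismo].
Next I call boxtree.inscribe passing p=/neguli/sludoz, c=smuprepot, giving created.
I try boxtree.newfold passing p=/pripimp, — result: ok.
Using boxtree.inscribe passing p=/neguli/mesismo, c=trir, yielding overwrote.
I call boxtree.inscribe passing p=/bedi, c=pota: created.
Now I run boxtree.inscribe passing p=/neguli/dir, c=tigrusnex, yielding created.
Now I run dayspinner.pin passing d=1773-12-30, and get 1773-12-30.
I try boxtree.recite passing p=/neguli/dir, which returns tigrusnex.
I call dayspinner.pin passing d=1845-08-20, yielding 1845-08-20.
Then boxtree.scanf passing p=/pripimp, and see [].
I call dayspinner.monthhop passing n=30, and see 1848-02-20.
I call boxtree.scanf passing p=/neguli, — result: [dir, mesismo, sludoz].
I use boxtree.recite passing p=/bedi, yielding pota.

Answer: [dir, mesismo, sludoz]


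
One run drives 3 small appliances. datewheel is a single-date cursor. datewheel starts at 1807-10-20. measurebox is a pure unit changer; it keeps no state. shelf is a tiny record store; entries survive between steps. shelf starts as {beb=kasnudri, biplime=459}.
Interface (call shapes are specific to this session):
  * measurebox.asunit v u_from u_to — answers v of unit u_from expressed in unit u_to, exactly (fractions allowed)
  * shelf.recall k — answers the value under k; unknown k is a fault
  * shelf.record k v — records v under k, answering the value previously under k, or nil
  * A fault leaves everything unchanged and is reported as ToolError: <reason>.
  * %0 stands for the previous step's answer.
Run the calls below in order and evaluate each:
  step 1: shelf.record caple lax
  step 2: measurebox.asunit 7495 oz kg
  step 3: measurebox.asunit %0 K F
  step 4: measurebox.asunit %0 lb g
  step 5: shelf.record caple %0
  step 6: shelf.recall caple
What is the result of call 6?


Answer: -5603250751795718021/160000000000000

Derivation:
Act: record[caple; lax]
Obs: nil
Act: asunit[7495; oz; kg]
Obs: 67993496263/320000000
Act: asunit[%0; K; F]
Obs: -123530533633/1600000000
Act: asunit[%0; lb; g]
Obs: -5603250751795718021/160000000000000
Act: record[caple; %0]
Obs: lax
Act: recall[caple]
Obs: -5603250751795718021/160000000000000


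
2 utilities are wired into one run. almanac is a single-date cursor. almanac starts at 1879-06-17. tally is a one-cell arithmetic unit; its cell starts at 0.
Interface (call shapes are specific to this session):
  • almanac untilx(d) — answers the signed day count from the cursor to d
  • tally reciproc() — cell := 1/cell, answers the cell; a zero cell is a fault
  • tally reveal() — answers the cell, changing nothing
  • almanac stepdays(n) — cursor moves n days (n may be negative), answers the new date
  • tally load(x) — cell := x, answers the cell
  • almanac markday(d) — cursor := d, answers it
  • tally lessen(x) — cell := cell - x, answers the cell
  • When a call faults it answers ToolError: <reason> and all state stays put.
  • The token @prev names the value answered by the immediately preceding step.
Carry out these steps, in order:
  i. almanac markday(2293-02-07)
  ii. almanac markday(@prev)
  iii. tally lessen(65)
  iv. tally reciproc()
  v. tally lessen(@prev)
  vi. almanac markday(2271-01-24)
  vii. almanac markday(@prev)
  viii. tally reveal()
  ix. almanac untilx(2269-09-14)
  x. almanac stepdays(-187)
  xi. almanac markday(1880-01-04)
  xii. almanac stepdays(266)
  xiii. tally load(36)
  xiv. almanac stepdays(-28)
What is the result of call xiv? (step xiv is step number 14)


>> almanac markday(d→2293-02-07)
<< 2293-02-07
>> almanac markday(d→@prev)
<< 2293-02-07
>> tally lessen(x→65)
<< -65
>> tally reciproc()
<< -1/65
>> tally lessen(x→@prev)
<< 0
>> almanac markday(d→2271-01-24)
<< 2271-01-24
>> almanac markday(d→@prev)
<< 2271-01-24
>> tally reveal()
<< 0
>> almanac untilx(d→2269-09-14)
<< -497
>> almanac stepdays(n→-187)
<< 2270-07-21
>> almanac markday(d→1880-01-04)
<< 1880-01-04
>> almanac stepdays(n→266)
<< 1880-09-26
>> tally load(x→36)
<< 36
>> almanac stepdays(n→-28)
<< 1880-08-29

Answer: 1880-08-29


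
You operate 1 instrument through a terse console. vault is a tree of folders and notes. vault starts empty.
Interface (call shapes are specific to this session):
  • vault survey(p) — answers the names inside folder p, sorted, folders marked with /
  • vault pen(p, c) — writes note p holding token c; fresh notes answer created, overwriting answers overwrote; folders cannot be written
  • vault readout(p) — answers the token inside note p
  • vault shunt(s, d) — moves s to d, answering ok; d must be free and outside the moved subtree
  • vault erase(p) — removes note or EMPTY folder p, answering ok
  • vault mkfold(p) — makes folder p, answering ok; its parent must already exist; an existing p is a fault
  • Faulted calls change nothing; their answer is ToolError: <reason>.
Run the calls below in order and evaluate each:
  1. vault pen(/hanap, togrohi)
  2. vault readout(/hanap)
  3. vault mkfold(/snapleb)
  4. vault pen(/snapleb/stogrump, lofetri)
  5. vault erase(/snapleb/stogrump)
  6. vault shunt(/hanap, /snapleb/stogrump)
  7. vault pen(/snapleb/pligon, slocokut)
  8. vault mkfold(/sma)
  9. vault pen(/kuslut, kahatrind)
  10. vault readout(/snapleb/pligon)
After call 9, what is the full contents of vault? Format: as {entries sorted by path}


Do: vault pen[p: /hanap; c: togrohi]
See: created
Do: vault readout[p: /hanap]
See: togrohi
Do: vault mkfold[p: /snapleb]
See: ok
Do: vault pen[p: /snapleb/stogrump; c: lofetri]
See: created
Do: vault erase[p: /snapleb/stogrump]
See: ok
Do: vault shunt[s: /hanap; d: /snapleb/stogrump]
See: ok
Do: vault pen[p: /snapleb/pligon; c: slocokut]
See: created
Do: vault mkfold[p: /sma]
See: ok
Do: vault pen[p: /kuslut; c: kahatrind]
See: created
Do: vault readout[p: /snapleb/pligon]
See: slocokut

Answer: {kuslut=kahatrind, sma/, snapleb/, snapleb/pligon=slocokut, snapleb/stogrump=togrohi}


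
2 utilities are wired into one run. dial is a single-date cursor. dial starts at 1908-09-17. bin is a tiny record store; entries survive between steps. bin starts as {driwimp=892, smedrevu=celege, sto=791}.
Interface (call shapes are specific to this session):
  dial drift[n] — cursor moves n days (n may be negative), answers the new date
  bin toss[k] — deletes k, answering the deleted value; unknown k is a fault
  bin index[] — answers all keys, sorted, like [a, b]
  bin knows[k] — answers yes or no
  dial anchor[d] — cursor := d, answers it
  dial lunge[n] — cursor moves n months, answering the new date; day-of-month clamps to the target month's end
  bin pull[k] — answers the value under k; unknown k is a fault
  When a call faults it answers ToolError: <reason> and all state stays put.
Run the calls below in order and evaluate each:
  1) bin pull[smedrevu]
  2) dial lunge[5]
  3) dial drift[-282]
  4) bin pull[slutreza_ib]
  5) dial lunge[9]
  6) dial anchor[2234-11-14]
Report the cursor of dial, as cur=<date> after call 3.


Now I run bin pull using k='smedrevu', and observe celege.
Next I call dial lunge using n='5', and observe 1909-02-17.
I run dial drift using n='-282', and get 1908-05-11.
I run bin pull using k='slutreza_ib': ToolError: no such key slutreza_ib.
Calling dial lunge using n='9', → 1909-02-11.
Now I run dial anchor using d='2234-11-14', — result: 2234-11-14.

Answer: cur=1908-05-11


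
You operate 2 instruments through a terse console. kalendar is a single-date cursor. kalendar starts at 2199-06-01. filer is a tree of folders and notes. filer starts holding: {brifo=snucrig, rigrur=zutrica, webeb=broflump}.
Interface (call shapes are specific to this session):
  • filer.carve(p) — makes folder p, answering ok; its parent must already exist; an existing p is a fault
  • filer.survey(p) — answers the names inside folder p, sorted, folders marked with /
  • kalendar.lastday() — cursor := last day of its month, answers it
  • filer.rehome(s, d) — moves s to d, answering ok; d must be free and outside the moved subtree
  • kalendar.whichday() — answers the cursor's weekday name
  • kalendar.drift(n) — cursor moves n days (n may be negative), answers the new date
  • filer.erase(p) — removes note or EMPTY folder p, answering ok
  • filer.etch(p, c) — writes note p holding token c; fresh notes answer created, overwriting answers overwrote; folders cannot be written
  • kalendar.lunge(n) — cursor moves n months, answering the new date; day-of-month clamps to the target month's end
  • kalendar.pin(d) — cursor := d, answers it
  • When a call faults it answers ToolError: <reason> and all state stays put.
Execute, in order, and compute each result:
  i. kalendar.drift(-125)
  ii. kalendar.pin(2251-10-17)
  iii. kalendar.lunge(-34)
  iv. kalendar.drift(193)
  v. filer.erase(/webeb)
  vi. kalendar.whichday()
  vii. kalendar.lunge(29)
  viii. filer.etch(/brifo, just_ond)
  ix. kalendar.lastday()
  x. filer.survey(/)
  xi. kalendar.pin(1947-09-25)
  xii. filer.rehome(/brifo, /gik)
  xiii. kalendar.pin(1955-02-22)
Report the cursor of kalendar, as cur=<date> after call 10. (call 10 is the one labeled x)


Step: kalendar.drift[-125]
Result: 2199-01-27
Step: kalendar.pin[2251-10-17]
Result: 2251-10-17
Step: kalendar.lunge[-34]
Result: 2248-12-17
Step: kalendar.drift[193]
Result: 2249-06-28
Step: filer.erase[/webeb]
Result: ok
Step: kalendar.whichday[]
Result: Thursday
Step: kalendar.lunge[29]
Result: 2251-11-28
Step: filer.etch[/brifo; just_ond]
Result: overwrote
Step: kalendar.lastday[]
Result: 2251-11-30
Step: filer.survey[/]
Result: [brifo, rigrur]
Step: kalendar.pin[1947-09-25]
Result: 1947-09-25
Step: filer.rehome[/brifo; /gik]
Result: ok
Step: kalendar.pin[1955-02-22]
Result: 1955-02-22

Answer: cur=2251-11-30


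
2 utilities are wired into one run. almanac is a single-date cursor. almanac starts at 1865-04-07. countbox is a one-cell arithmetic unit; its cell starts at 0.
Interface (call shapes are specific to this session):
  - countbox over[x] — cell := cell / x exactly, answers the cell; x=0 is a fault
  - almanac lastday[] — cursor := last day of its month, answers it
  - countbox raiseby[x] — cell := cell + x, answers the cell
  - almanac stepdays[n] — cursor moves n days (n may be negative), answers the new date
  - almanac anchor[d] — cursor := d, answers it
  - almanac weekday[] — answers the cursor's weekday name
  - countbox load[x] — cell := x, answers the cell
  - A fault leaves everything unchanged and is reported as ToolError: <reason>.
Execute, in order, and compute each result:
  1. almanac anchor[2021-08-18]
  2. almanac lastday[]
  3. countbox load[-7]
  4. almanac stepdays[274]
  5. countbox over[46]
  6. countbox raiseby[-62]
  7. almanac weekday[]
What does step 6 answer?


Do: almanac anchor[2021-08-18]
See: 2021-08-18
Do: almanac lastday[]
See: 2021-08-31
Do: countbox load[-7]
See: -7
Do: almanac stepdays[274]
See: 2022-06-01
Do: countbox over[46]
See: -7/46
Do: countbox raiseby[-62]
See: -2859/46
Do: almanac weekday[]
See: Wednesday

Answer: -2859/46


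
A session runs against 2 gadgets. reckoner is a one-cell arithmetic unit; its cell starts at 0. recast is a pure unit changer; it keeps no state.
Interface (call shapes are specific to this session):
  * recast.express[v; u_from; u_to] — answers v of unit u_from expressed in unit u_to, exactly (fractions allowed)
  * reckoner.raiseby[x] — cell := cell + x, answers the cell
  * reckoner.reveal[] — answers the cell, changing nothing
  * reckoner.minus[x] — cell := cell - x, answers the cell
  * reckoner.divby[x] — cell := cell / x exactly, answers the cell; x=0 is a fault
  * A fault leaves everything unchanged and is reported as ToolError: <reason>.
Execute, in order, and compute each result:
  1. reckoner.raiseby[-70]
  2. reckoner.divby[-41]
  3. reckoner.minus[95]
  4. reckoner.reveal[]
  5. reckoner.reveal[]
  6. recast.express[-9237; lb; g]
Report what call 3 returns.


>> reckoner.raiseby(x='-70')
<< -70
>> reckoner.divby(x='-41')
<< 70/41
>> reckoner.minus(x='95')
<< -3825/41
>> reckoner.reveal()
<< -3825/41
>> reckoner.reveal()
<< -3825/41
>> recast.express(v='-9237', u_from='lb', u_to='g')
<< -418983272169/100000

Answer: -3825/41


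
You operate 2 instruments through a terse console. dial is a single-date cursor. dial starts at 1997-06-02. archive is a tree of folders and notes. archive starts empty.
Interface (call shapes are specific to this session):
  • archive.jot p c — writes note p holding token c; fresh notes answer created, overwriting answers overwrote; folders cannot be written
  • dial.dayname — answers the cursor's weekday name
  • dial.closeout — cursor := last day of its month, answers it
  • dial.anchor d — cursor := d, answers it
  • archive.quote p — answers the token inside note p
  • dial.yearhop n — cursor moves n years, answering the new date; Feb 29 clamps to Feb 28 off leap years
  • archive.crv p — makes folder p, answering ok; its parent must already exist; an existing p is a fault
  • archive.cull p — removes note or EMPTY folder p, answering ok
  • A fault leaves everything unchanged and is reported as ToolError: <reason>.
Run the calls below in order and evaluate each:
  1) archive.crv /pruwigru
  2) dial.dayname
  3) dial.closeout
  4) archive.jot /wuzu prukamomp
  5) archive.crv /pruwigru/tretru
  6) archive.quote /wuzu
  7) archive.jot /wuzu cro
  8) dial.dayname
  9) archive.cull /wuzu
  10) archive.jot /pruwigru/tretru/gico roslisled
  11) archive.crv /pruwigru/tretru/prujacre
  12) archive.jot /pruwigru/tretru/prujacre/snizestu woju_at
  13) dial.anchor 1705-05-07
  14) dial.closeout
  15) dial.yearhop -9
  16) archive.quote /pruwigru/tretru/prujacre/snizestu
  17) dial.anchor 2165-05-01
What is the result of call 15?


# crv(p='/pruwigru') ~> ok
# dayname() ~> Monday
# closeout() ~> 1997-06-30
# jot(p='/wuzu', c='prukamomp') ~> created
# crv(p='/pruwigru/tretru') ~> ok
# quote(p='/wuzu') ~> prukamomp
# jot(p='/wuzu', c='cro') ~> overwrote
# dayname() ~> Monday
# cull(p='/wuzu') ~> ok
# jot(p='/pruwigru/tretru/gico', c='roslisled') ~> created
# crv(p='/pruwigru/tretru/prujacre') ~> ok
# jot(p='/pruwigru/tretru/prujacre/snizestu', c='woju_at') ~> created
# anchor(d='1705-05-07') ~> 1705-05-07
# closeout() ~> 1705-05-31
# yearhop(n='-9') ~> 1696-05-31
# quote(p='/pruwigru/tretru/prujacre/snizestu') ~> woju_at
# anchor(d='2165-05-01') ~> 2165-05-01

Answer: 1696-05-31
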